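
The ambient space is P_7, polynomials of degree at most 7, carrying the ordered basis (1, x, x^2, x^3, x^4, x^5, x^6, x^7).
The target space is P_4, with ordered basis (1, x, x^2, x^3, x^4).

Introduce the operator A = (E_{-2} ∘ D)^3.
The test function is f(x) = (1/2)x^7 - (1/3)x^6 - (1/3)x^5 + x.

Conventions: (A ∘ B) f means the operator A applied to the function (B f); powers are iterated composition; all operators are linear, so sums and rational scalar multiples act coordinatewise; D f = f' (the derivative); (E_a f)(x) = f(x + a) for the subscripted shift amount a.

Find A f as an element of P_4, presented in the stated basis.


the image equals g(x) = 105x^4 - 2560x^3 + 23380x^2 - 94800x + 144000

D f = (7/2)x^6 - 2x^5 - (5/3)x^4 + 1
E_{-2} D f = (7/2)x^6 - 44x^5 + (685/3)x^4 - (1880/3)x^3 + 960x^2 - (2336/3)x + 787/3
D (E_{-2} ∘ D) f = 21x^5 - 220x^4 + (2740/3)x^3 - 1880x^2 + 1920x - 2336/3
E_{-2} D (E_{-2} ∘ D) f = 21x^5 - 430x^4 + (10540/3)x^3 - 14320x^2 + 29120x - 70912/3
D (E_{-2} ∘ D) (E_{-2} ∘ D) f = 105x^4 - 1720x^3 + 10540x^2 - 28640x + 29120
E_{-2} D (E_{-2} ∘ D) (E_{-2} ∘ D) f = 105x^4 - 2560x^3 + 23380x^2 - 94800x + 144000


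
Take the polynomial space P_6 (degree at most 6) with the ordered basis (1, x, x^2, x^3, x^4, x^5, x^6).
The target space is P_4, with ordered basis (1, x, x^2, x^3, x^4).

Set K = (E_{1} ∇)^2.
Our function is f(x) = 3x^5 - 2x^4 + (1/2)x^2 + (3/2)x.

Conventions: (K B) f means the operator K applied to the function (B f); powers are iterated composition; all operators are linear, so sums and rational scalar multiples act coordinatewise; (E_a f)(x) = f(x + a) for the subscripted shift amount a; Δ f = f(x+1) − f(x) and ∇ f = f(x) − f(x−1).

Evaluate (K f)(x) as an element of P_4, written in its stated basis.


g(x) = 60x^3 + 156x^2 + 162x + 63

∇ f = 15x^4 - 38x^3 + 42x^2 - 22x + 6
E_{1} ∇ f = 15x^4 + 22x^3 + 18x^2 + 8x + 3
∇ (E_{1} ∇) f = 60x^3 - 24x^2 + 30x - 3
E_{1} ∇ (E_{1} ∇) f = 60x^3 + 156x^2 + 162x + 63


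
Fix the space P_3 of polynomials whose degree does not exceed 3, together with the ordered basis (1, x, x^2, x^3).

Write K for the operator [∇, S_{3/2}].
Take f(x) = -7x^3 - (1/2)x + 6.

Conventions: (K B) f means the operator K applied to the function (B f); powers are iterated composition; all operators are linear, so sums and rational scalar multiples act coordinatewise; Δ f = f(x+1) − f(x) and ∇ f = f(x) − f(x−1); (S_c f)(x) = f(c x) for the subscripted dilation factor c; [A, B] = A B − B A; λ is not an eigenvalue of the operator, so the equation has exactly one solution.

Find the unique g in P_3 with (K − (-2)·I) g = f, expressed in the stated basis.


the result is g(x) = -(7/2)x^3 + (189/32)x^2 - (1859/128)x + 7413/512

write g with unknown coordinates in the stated basis and equate coefficients in (K − (-2)·I) g = f
solving from the highest basis element down gives g = -(7/2)x^3 + (189/32)x^2 - (1859/128)x + 7413/512
check: K g = -(189/16)x^2 + (1827/64)x - 5877/256
so K g − (-2)·g = -7x^3 - (1/2)x + 6 = f ✓


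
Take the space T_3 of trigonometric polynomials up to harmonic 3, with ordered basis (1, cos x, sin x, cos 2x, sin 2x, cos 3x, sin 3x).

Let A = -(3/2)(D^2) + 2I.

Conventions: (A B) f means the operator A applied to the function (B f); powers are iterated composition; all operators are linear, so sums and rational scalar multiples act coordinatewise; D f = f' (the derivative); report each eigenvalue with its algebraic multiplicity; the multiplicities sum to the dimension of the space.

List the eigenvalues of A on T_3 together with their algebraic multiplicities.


image of 1: 2
image of cos x: (7/2)cos x
image of sin x: (7/2)sin x
image of cos 2x: 8cos 2x
image of sin 2x: 8sin 2x
image of cos 3x: (31/2)cos 3x
image of sin 3x: (31/2)sin 3x
the matrix is diagonal; its diagonal is (2, 7/2, 7/2, 8, 8, 31/2, 31/2)
for a triangular matrix the eigenvalues are the diagonal entries, with algebraic multiplicity their repetition count

λ = 2 (multiplicity 1), λ = 7/2 (multiplicity 2), λ = 8 (multiplicity 2), λ = 31/2 (multiplicity 2)


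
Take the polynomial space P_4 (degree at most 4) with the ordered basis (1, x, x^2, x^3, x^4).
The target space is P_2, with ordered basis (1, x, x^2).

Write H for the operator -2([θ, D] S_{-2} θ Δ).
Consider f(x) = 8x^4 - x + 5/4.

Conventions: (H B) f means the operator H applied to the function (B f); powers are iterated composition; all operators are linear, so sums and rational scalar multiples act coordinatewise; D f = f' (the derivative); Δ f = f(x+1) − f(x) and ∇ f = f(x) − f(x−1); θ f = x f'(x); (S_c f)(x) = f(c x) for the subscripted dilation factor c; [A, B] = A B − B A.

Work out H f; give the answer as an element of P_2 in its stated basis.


the result is g(x) = -4608x^2 + 1536x - 128

Δ f = 32x^3 + 48x^2 + 32x + 7
θ Δ f = 96x^3 + 96x^2 + 32x
S_{-2} θ Δ f = -768x^3 + 384x^2 - 64x
D (S_{-2} θ Δ) f = -2304x^2 + 768x - 64
θ D (S_{-2} θ Δ) f = -4608x^2 + 768x
θ (S_{-2} θ Δ) f = -2304x^3 + 768x^2 - 64x
D θ (S_{-2} θ Δ) f = -6912x^2 + 1536x - 64
[θ, D] (S_{-2} θ Δ) f = 2304x^2 - 768x + 64
(-2([θ, D] S_{-2} θ Δ)) f = -4608x^2 + 1536x - 128


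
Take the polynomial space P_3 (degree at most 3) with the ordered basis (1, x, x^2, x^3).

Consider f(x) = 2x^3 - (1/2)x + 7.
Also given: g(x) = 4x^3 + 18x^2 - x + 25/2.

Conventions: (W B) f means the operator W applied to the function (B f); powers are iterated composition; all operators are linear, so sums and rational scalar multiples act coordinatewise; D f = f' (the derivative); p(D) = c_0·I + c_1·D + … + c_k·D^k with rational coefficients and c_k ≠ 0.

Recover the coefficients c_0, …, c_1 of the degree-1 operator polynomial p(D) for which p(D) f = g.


D^0 f = 2x^3 - (1/2)x + 7
D^1 f = 6x^2 - 1/2
matching coefficients of g against c_0 f + c_1 Df + … from the top degree down determines the c_i
solution: c_0 = 2, c_1 = 3

p(D) = 2·I + 3·D, i.e. c_0 = 2, c_1 = 3


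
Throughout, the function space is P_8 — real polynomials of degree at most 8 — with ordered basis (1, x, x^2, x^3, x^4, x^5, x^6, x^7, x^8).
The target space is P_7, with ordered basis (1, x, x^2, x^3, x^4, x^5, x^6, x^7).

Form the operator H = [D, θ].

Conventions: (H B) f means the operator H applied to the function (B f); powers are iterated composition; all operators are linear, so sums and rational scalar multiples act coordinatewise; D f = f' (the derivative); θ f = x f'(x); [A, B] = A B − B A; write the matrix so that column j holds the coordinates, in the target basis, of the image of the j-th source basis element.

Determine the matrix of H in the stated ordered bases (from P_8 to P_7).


image of 1: 0
image of x: 1
image of x^2: 2x
image of x^3: 3x^2
image of x^4: 4x^3
image of x^5: 5x^4
image of x^6: 6x^5
image of x^7: 7x^6
image of x^8: 8x^7
each image's coordinates form column j of the matrix

the matrix is [[0, 1, 0, 0, 0, 0, 0, 0, 0]; [0, 0, 2, 0, 0, 0, 0, 0, 0]; [0, 0, 0, 3, 0, 0, 0, 0, 0]; [0, 0, 0, 0, 4, 0, 0, 0, 0]; [0, 0, 0, 0, 0, 5, 0, 0, 0]; [0, 0, 0, 0, 0, 0, 6, 0, 0]; [0, 0, 0, 0, 0, 0, 0, 7, 0]; [0, 0, 0, 0, 0, 0, 0, 0, 8]] (rows listed top to bottom)


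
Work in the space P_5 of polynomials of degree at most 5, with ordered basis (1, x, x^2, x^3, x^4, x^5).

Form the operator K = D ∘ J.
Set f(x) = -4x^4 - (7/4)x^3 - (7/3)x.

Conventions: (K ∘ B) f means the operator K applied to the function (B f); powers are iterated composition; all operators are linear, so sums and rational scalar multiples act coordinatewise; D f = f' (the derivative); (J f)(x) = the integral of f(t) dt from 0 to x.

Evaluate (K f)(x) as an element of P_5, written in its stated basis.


J f = -(4/5)x^5 - (7/16)x^4 - (7/6)x^2
D J f = -4x^4 - (7/4)x^3 - (7/3)x

the result is g(x) = -4x^4 - (7/4)x^3 - (7/3)x


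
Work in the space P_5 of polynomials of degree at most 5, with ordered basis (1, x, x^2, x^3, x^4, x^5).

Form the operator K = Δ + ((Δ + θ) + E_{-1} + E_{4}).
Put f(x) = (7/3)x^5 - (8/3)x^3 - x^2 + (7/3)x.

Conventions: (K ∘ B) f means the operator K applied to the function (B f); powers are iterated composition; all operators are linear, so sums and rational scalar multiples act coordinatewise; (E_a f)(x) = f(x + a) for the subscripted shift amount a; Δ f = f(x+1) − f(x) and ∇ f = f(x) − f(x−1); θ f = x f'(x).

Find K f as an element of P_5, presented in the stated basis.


g(x) = (49/3)x^5 + (175/3)x^4 + 430x^3 + (4418/3)x^2 + (8600/3)x + 2211

Δ f = (35/3)x^4 + (70/3)x^3 + (46/3)x^2 + (5/3)x + 1
Δ f = (35/3)x^4 + (70/3)x^3 + (46/3)x^2 + (5/3)x + 1
θ f = (35/3)x^5 - 8x^3 - 2x^2 + (7/3)x
(Δ + θ) f = (35/3)x^5 + (35/3)x^4 + (46/3)x^3 + (40/3)x^2 + 4x + 1
E_{-1} f = (7/3)x^5 - (35/3)x^4 + (62/3)x^3 - (49/3)x^2 + 8x - 3
E_{4} f = (7/3)x^5 + (140/3)x^4 + (1112/3)x^3 + (4381/3)x^2 + 2853x + 2212
((Δ + θ) + E_{-1} + E_{4}) f = (49/3)x^5 + (140/3)x^4 + (1220/3)x^3 + (4372/3)x^2 + 2865x + 2210
(Δ + ((Δ + θ) + E_{-1} + E_{4})) f = (49/3)x^5 + (175/3)x^4 + 430x^3 + (4418/3)x^2 + (8600/3)x + 2211


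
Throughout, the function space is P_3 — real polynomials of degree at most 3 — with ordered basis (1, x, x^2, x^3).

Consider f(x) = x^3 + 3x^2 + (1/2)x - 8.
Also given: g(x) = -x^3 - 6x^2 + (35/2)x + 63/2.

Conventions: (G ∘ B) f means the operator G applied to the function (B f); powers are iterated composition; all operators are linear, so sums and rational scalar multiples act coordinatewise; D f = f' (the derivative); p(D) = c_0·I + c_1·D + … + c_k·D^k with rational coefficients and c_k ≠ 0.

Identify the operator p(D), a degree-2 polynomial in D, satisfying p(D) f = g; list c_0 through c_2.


c_0 = -1, c_1 = -1, c_2 = 4

D^0 f = x^3 + 3x^2 + (1/2)x - 8
D^1 f = 3x^2 + 6x + 1/2
D^2 f = 6x + 6
matching coefficients of g against c_0 f + c_1 Df + … from the top degree down determines the c_i
solution: c_0 = -1, c_1 = -1, c_2 = 4


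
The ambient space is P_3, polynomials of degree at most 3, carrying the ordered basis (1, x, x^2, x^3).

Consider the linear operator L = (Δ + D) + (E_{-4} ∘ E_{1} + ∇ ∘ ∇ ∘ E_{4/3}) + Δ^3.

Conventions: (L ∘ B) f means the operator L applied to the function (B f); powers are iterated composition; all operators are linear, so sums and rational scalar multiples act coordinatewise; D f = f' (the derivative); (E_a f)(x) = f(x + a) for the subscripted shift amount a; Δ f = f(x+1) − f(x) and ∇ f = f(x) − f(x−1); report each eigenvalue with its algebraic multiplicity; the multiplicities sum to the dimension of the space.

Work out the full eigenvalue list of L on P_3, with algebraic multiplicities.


λ = 1 (multiplicity 4)

image of 1: 1
image of x: x - 1
image of x^2: x^2 - 2x + 12
image of x^3: x^3 - 3x^2 + 36x - 18
the matrix is upper triangular; its diagonal is (1, 1, 1, 1)
for a triangular matrix the eigenvalues are the diagonal entries, with algebraic multiplicity their repetition count


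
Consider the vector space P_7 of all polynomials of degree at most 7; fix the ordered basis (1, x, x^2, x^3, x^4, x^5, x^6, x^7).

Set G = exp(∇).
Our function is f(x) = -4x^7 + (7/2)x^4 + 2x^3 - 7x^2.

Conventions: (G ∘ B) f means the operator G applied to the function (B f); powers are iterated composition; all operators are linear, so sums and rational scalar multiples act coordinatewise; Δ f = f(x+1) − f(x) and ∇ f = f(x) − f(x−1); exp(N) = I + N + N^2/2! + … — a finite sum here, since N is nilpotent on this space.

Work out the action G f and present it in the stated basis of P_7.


order-1 term: -28x^6 + 84x^5 - 140x^4 + 154x^3 - 99x^2 + 22x + 3/2
order-2 term: -84x^5 + 420x^4 - 980x^3 + 1281x^2 - 904x + 527/2
order-3 term: -140x^4 + 840x^3 - 2100x^2 + 2534x - 1223
order-4 term: -140x^3 + 840x^2 - 1820x + 2807/2
order-5 term: -84x^2 + 420x - 560
order-6 term: -28x + 84
order-7 term: -4
the series for exp(∇) f terminates at order 7
exp(∇) f = -4x^7 - 28x^6 + (287/2)x^4 - 124x^3 - 169x^2 + 224x - 69/2

g(x) = -4x^7 - 28x^6 + (287/2)x^4 - 124x^3 - 169x^2 + 224x - 69/2


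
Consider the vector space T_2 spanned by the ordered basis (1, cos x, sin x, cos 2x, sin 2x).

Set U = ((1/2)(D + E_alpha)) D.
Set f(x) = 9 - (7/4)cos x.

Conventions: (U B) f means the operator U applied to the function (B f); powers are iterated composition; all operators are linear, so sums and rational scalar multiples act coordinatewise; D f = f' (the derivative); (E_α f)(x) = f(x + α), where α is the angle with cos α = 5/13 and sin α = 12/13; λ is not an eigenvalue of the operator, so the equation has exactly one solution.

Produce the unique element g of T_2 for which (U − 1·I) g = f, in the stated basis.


the image equals g(x) = -9 + (357/404)cos x - (35/404)sin x

write g with unknown coordinates in the stated basis and equate coefficients in (U − 1·I) g = f
solving from the highest basis element down gives g = -9 + (357/404)cos x - (35/404)sin x
check: U g = -(175/202)cos x - (35/404)sin x
so U g − 1·g = 9 - (7/4)cos x = f ✓


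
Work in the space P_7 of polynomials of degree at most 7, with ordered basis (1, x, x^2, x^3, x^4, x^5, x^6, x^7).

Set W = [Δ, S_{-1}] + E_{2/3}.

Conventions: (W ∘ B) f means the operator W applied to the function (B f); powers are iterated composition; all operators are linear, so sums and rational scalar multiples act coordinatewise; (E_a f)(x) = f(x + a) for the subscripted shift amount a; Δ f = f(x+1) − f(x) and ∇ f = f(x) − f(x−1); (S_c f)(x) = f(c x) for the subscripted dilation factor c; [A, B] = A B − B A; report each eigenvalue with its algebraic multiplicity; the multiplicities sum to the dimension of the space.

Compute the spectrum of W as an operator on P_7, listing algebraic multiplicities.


image of 1: 1
image of x: x - 4/3
image of x^2: x^2 + (16/3)x + 4/9
image of x^3: x^3 - 4x^2 + (4/3)x - 46/27
image of x^4: x^4 + (32/3)x^3 + (8/3)x^2 + (248/27)x + 16/81
image of x^5: x^5 - (20/3)x^4 + (40/9)x^3 - (460/27)x^2 + (80/81)x - 454/243
image of x^6: x^6 + 16x^5 + (20/3)x^4 + (1240/27)x^3 + (80/27)x^2 + (1036/81)x + 64/729
image of x^7: x^7 - (28/3)x^6 + (28/3)x^5 - (1610/27)x^4 + (560/81)x^3 - (3178/81)x^2 + (448/729)x - 4246/2187
the matrix is upper triangular; its diagonal is (1, 1, 1, 1, 1, 1, 1, 1)
for a triangular matrix the eigenvalues are the diagonal entries, with algebraic multiplicity their repetition count

λ = 1 (multiplicity 8)


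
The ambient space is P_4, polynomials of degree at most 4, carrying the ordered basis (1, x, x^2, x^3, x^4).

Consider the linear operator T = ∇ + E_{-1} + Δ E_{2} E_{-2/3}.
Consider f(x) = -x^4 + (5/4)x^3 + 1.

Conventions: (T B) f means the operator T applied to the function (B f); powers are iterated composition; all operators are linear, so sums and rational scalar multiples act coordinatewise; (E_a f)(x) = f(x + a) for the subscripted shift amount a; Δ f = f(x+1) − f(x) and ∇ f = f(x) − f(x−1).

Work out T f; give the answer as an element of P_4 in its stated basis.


the image equals g(x) = -x^4 - (11/4)x^3 - (73/4)x^2 - (331/12)x - 1357/108

∇ f = -4x^3 + (39/4)x^2 - (31/4)x + 9/4
E_{-1} f = -x^4 + (21/4)x^3 - (39/4)x^2 + (31/4)x - 5/4
E_{-2/3} f = -x^4 + (47/12)x^3 - (31/6)x^2 + (77/27)x + 35/81
E_{2} E_{-2/3} f = -x^4 - (49/12)x^3 - (17/3)x^2 - (76/27)x + 65/81
Δ E_{2} E_{-2/3} f = -4x^3 - (73/4)x^2 - (331/12)x - 1465/108
(∇ + E_{-1} + Δ E_{2} E_{-2/3}) f = -x^4 - (11/4)x^3 - (73/4)x^2 - (331/12)x - 1357/108


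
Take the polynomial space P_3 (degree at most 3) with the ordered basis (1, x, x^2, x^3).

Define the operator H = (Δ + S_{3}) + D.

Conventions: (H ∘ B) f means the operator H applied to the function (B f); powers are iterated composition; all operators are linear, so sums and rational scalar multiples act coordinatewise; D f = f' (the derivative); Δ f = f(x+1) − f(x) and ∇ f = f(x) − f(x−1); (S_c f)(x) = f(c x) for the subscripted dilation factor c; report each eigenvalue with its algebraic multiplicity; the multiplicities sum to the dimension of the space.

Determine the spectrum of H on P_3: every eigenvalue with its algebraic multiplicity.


image of 1: 1
image of x: 3x + 2
image of x^2: 9x^2 + 4x + 1
image of x^3: 27x^3 + 6x^2 + 3x + 1
the matrix is upper triangular; its diagonal is (1, 3, 9, 27)
for a triangular matrix the eigenvalues are the diagonal entries, with algebraic multiplicity their repetition count

λ = 1 (multiplicity 1), λ = 3 (multiplicity 1), λ = 9 (multiplicity 1), λ = 27 (multiplicity 1)


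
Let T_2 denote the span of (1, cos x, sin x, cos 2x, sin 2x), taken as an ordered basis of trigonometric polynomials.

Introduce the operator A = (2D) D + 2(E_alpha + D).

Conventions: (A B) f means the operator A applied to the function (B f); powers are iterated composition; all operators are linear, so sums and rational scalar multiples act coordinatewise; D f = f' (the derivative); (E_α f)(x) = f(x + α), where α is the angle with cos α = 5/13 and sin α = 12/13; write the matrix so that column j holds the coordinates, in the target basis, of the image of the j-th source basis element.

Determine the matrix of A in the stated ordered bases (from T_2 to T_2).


the matrix is [[2, 0, 0, 0, 0]; [0, -16/13, 50/13, 0, 0]; [0, -50/13, -16/13, 0, 0]; [0, 0, 0, -1590/169, 916/169]; [0, 0, 0, -916/169, -1590/169]] (rows listed top to bottom)

image of 1: 2
image of cos x: -(16/13)cos x - (50/13)sin x
image of sin x: (50/13)cos x - (16/13)sin x
image of cos 2x: -(1590/169)cos 2x - (916/169)sin 2x
image of sin 2x: (916/169)cos 2x - (1590/169)sin 2x
each image's coordinates form column j of the matrix


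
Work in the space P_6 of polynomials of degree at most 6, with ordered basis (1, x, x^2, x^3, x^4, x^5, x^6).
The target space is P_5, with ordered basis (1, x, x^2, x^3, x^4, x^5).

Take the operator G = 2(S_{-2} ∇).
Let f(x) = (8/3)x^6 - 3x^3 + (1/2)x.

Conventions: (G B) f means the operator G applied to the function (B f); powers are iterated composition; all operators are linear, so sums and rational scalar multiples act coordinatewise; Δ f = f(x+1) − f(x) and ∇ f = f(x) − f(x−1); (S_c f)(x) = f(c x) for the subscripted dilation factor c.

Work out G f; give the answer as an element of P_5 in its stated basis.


∇ f = 16x^5 - 40x^4 + (160/3)x^3 - 49x^2 + 25x - 31/6
S_{-2} ∇ f = -512x^5 - 640x^4 - (1280/3)x^3 - 196x^2 - 50x - 31/6
(2(S_{-2} ∇)) f = -1024x^5 - 1280x^4 - (2560/3)x^3 - 392x^2 - 100x - 31/3

g(x) = -1024x^5 - 1280x^4 - (2560/3)x^3 - 392x^2 - 100x - 31/3


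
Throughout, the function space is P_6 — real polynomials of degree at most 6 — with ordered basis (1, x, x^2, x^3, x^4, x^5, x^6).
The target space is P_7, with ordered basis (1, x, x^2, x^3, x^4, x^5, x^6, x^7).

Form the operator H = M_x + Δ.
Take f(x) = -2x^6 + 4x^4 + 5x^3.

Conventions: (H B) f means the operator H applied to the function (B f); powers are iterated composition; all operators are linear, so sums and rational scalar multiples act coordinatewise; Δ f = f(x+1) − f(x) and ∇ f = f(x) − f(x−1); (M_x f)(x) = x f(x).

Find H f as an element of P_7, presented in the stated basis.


the image equals g(x) = -2x^7 - 8x^5 - 25x^4 - 24x^3 + 9x^2 + 19x + 7

M_x f = -2x^7 + 4x^5 + 5x^4
Δ f = -12x^5 - 30x^4 - 24x^3 + 9x^2 + 19x + 7
(M_x + Δ) f = -2x^7 - 8x^5 - 25x^4 - 24x^3 + 9x^2 + 19x + 7


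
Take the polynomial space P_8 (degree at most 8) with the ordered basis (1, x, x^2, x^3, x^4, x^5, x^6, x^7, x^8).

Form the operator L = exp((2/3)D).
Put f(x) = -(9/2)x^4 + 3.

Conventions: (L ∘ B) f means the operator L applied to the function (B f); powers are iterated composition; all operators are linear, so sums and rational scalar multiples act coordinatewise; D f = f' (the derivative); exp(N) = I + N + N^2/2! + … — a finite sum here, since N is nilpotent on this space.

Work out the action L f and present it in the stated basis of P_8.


order-1 term: -12x^3
order-2 term: -12x^2
order-3 term: -(16/3)x
order-4 term: -8/9
the series for exp((2/3)D) f terminates at order 4
exp((2/3)D) f = -(9/2)x^4 - 12x^3 - 12x^2 - (16/3)x + 19/9

the image equals g(x) = -(9/2)x^4 - 12x^3 - 12x^2 - (16/3)x + 19/9


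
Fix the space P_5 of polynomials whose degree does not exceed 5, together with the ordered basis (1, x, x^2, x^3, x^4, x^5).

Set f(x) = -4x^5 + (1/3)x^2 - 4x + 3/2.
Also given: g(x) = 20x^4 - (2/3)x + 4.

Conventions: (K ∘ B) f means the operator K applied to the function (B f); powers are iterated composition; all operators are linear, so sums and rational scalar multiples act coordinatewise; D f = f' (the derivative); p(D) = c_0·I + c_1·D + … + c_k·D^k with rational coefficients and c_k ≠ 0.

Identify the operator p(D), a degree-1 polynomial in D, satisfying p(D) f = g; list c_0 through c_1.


D^0 f = -4x^5 + (1/3)x^2 - 4x + 3/2
D^1 f = -20x^4 + (2/3)x - 4
matching coefficients of g against c_0 f + c_1 Df + … from the top degree down determines the c_i
solution: c_0 = 0, c_1 = -1

p(D) = -D, i.e. c_0 = 0, c_1 = -1


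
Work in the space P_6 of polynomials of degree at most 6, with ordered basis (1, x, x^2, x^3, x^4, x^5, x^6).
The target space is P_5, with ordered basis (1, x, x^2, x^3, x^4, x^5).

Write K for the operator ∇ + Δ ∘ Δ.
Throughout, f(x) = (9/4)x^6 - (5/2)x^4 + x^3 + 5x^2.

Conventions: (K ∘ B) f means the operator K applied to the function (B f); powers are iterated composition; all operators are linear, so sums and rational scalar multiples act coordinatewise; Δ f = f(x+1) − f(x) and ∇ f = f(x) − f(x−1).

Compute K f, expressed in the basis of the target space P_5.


∇ f = (27/2)x^5 - (135/4)x^4 + 35x^3 - (63/4)x^2 + (21/2)x - 15/4
Δ f = (27/2)x^5 + (135/4)x^4 + 35x^3 + (87/4)x^2 + (33/2)x + 23/4
Δ Δ f = (135/2)x^4 + 270x^3 + (885/2)x^2 + 351x + 241/2
(∇ + Δ ∘ Δ) f = (27/2)x^5 + (135/4)x^4 + 305x^3 + (1707/4)x^2 + (723/2)x + 467/4

the result is g(x) = (27/2)x^5 + (135/4)x^4 + 305x^3 + (1707/4)x^2 + (723/2)x + 467/4


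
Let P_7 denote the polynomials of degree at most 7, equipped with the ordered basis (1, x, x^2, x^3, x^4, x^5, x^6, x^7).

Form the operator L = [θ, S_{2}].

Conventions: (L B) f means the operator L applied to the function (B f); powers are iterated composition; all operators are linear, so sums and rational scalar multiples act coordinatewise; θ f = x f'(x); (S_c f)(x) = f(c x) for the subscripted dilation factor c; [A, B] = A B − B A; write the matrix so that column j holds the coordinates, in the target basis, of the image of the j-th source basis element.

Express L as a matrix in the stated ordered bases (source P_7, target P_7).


image of 1: 0
image of x: 0
image of x^2: 0
image of x^3: 0
image of x^4: 0
image of x^5: 0
image of x^6: 0
image of x^7: 0
each image's coordinates form column j of the matrix

the matrix is [[0, 0, 0, 0, 0, 0, 0, 0]; [0, 0, 0, 0, 0, 0, 0, 0]; [0, 0, 0, 0, 0, 0, 0, 0]; [0, 0, 0, 0, 0, 0, 0, 0]; [0, 0, 0, 0, 0, 0, 0, 0]; [0, 0, 0, 0, 0, 0, 0, 0]; [0, 0, 0, 0, 0, 0, 0, 0]; [0, 0, 0, 0, 0, 0, 0, 0]] (rows listed top to bottom)


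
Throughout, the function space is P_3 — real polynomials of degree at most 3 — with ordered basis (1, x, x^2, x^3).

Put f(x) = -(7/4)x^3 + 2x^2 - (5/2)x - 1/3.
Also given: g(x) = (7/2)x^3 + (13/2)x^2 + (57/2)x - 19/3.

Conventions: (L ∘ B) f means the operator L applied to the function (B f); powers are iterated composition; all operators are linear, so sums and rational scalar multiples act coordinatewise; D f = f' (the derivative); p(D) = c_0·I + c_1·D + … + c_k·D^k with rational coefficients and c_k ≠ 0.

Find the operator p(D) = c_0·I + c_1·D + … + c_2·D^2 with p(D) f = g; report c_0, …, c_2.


p(D) = -2·I − 2·D − 3·D^2, i.e. c_0 = -2, c_1 = -2, c_2 = -3

D^0 f = -(7/4)x^3 + 2x^2 - (5/2)x - 1/3
D^1 f = -(21/4)x^2 + 4x - 5/2
D^2 f = -(21/2)x + 4
matching coefficients of g against c_0 f + c_1 Df + … from the top degree down determines the c_i
solution: c_0 = -2, c_1 = -2, c_2 = -3


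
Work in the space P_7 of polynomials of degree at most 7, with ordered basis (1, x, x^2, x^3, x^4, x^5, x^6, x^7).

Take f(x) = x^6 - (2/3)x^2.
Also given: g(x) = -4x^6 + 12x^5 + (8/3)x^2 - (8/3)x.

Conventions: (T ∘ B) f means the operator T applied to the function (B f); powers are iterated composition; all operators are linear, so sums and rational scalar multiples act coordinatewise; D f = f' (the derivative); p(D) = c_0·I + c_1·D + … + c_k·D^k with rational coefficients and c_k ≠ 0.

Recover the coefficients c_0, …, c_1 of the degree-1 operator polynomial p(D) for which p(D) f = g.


D^0 f = x^6 - (2/3)x^2
D^1 f = 6x^5 - (4/3)x
matching coefficients of g against c_0 f + c_1 Df + … from the top degree down determines the c_i
solution: c_0 = -4, c_1 = 2

c_0 = -4, c_1 = 2


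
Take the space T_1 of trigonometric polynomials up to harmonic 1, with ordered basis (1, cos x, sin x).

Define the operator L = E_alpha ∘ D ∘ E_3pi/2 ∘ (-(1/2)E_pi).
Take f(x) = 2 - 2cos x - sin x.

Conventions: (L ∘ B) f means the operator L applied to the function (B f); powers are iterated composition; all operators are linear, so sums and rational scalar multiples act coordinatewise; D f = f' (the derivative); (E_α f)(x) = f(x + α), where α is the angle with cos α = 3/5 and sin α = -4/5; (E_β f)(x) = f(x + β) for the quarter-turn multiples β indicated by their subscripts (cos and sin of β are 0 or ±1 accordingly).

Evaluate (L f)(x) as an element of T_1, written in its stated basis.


the image equals g(x) = -(1/5)cos x - (11/10)sin x

E_pi f = 2 + 2cos x + sin x
(-(1/2)E_pi) f = -1 - cos x - (1/2)sin x
E_3pi/2 (-(1/2)E_pi) f = -1 + (1/2)cos x - sin x
D E_3pi/2 (-(1/2)E_pi) f = -cos x - (1/2)sin x
E_alpha D E_3pi/2 (-(1/2)E_pi) f = -(1/5)cos x - (11/10)sin x


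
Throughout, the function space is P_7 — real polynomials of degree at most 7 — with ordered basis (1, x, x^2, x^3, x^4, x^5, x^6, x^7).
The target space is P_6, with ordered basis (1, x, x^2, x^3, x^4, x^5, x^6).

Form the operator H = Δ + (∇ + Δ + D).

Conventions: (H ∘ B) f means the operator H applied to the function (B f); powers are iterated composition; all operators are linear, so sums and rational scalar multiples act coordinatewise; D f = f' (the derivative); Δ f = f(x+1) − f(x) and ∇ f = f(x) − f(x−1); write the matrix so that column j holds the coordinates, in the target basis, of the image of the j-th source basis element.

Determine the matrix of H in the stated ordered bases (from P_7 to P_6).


the matrix is [[0, 4, 1, 3, 1, 3, 1, 3]; [0, 0, 8, 3, 12, 5, 18, 7]; [0, 0, 0, 12, 6, 30, 15, 63]; [0, 0, 0, 0, 16, 10, 60, 35]; [0, 0, 0, 0, 0, 20, 15, 105]; [0, 0, 0, 0, 0, 0, 24, 21]; [0, 0, 0, 0, 0, 0, 0, 28]] (rows listed top to bottom)

image of 1: 0
image of x: 4
image of x^2: 8x + 1
image of x^3: 12x^2 + 3x + 3
image of x^4: 16x^3 + 6x^2 + 12x + 1
image of x^5: 20x^4 + 10x^3 + 30x^2 + 5x + 3
image of x^6: 24x^5 + 15x^4 + 60x^3 + 15x^2 + 18x + 1
image of x^7: 28x^6 + 21x^5 + 105x^4 + 35x^3 + 63x^2 + 7x + 3
each image's coordinates form column j of the matrix


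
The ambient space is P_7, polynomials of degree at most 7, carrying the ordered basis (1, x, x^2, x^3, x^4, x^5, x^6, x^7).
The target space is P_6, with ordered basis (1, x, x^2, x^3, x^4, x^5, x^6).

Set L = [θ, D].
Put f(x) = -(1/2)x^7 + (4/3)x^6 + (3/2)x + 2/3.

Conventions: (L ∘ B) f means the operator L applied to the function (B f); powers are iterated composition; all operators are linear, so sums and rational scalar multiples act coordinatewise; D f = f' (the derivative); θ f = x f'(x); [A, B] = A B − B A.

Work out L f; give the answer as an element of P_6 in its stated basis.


D f = -(7/2)x^6 + 8x^5 + 3/2
θ D f = -21x^6 + 40x^5
θ f = -(7/2)x^7 + 8x^6 + (3/2)x
D θ f = -(49/2)x^6 + 48x^5 + 3/2
[θ, D] f = (7/2)x^6 - 8x^5 - 3/2

the result is g(x) = (7/2)x^6 - 8x^5 - 3/2


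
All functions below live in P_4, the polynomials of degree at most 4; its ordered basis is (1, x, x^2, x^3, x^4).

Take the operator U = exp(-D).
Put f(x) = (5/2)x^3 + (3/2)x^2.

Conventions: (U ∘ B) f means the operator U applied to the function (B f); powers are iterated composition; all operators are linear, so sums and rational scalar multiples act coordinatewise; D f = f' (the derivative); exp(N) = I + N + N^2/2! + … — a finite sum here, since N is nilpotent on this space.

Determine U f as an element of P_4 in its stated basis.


the result is g(x) = (5/2)x^3 - 6x^2 + (9/2)x - 1

order-1 term: -(15/2)x^2 - 3x
order-2 term: (15/2)x + 3/2
order-3 term: -5/2
the series for exp(-D) f terminates at order 3
exp(-D) f = (5/2)x^3 - 6x^2 + (9/2)x - 1


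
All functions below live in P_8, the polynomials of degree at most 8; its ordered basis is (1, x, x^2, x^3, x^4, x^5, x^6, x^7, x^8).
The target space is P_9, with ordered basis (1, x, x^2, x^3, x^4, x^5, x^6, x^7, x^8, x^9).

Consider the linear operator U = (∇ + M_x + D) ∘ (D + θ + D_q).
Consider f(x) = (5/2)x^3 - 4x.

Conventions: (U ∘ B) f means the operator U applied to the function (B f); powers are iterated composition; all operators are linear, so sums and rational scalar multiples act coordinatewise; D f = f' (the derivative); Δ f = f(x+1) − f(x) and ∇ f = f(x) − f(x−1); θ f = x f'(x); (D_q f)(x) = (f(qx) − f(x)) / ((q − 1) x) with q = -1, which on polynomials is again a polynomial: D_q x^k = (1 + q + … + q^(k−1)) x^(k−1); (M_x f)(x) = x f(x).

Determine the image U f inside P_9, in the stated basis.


the result is g(x) = (15/2)x^4 + 10x^3 + 41x^2 + (19/2)x - 21/2

D f = (15/2)x^2 - 4
θ f = (15/2)x^3 - 4x
D_q f = (5/2)x^2 - 4
(D + θ + D_q) f = (15/2)x^3 + 10x^2 - 4x - 8
∇ (D + θ + D_q) f = (45/2)x^2 - (5/2)x - 13/2
M_x (D + θ + D_q) f = (15/2)x^4 + 10x^3 - 4x^2 - 8x
D (D + θ + D_q) f = (45/2)x^2 + 20x - 4
(∇ + M_x + D) (D + θ + D_q) f = (15/2)x^4 + 10x^3 + 41x^2 + (19/2)x - 21/2


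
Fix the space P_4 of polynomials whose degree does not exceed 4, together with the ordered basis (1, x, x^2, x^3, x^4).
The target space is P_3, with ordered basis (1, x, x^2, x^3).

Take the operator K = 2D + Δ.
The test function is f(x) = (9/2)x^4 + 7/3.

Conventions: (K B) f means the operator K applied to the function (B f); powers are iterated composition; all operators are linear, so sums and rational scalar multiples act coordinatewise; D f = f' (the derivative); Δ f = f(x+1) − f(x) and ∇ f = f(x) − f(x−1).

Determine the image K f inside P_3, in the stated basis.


the result is g(x) = 54x^3 + 27x^2 + 18x + 9/2

D f = 18x^3
(2D) f = 36x^3
Δ f = 18x^3 + 27x^2 + 18x + 9/2
(2D + Δ) f = 54x^3 + 27x^2 + 18x + 9/2


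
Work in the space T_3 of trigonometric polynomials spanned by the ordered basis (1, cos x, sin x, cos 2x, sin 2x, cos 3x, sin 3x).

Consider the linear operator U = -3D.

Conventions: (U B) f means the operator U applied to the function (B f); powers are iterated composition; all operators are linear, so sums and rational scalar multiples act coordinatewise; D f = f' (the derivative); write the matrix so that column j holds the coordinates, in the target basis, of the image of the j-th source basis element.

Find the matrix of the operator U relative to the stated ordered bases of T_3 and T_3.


image of 1: 0
image of cos x: 3sin x
image of sin x: -3cos x
image of cos 2x: 6sin 2x
image of sin 2x: -6cos 2x
image of cos 3x: 9sin 3x
image of sin 3x: -9cos 3x
each image's coordinates form column j of the matrix

the matrix is [[0, 0, 0, 0, 0, 0, 0]; [0, 0, -3, 0, 0, 0, 0]; [0, 3, 0, 0, 0, 0, 0]; [0, 0, 0, 0, -6, 0, 0]; [0, 0, 0, 6, 0, 0, 0]; [0, 0, 0, 0, 0, 0, -9]; [0, 0, 0, 0, 0, 9, 0]] (rows listed top to bottom)


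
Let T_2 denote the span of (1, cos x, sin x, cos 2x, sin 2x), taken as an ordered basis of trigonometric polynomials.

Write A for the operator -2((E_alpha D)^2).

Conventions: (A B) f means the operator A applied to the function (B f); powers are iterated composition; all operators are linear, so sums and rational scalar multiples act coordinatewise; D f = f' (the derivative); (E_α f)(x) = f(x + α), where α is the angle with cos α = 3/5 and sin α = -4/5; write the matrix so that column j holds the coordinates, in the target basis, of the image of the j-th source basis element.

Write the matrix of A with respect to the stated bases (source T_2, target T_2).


image of 1: 0
image of cos x: -(14/25)cos x + (48/25)sin x
image of sin x: -(48/25)cos x - (14/25)sin x
image of cos 2x: -(4216/625)cos 2x - (2688/625)sin 2x
image of sin 2x: (2688/625)cos 2x - (4216/625)sin 2x
each image's coordinates form column j of the matrix

the matrix is [[0, 0, 0, 0, 0]; [0, -14/25, -48/25, 0, 0]; [0, 48/25, -14/25, 0, 0]; [0, 0, 0, -4216/625, 2688/625]; [0, 0, 0, -2688/625, -4216/625]] (rows listed top to bottom)


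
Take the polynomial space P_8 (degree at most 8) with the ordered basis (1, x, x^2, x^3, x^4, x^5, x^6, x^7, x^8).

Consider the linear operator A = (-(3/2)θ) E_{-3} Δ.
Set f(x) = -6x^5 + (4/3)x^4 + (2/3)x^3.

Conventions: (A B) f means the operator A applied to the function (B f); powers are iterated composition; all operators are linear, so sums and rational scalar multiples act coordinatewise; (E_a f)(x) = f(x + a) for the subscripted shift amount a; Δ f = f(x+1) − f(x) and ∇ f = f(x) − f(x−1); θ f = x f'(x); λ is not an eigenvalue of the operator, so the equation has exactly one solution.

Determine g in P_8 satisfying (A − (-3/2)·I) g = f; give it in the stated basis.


write g with unknown coordinates in the stated basis and equate coefficients in (A − (-3/2)·I) g = f
solving from the highest basis element down gives g = -4x^5 - (712/9)x^4 - (3140/9)x^3 + (3400/3)x^2 + (25088/9)x
check: A g = 120x^4 + 524x^3 - 1700x^2 - (12544/3)x
so A g − (-3/2)·g = -6x^5 + (4/3)x^4 + (2/3)x^3 = f ✓

the image equals g(x) = -4x^5 - (712/9)x^4 - (3140/9)x^3 + (3400/3)x^2 + (25088/9)x


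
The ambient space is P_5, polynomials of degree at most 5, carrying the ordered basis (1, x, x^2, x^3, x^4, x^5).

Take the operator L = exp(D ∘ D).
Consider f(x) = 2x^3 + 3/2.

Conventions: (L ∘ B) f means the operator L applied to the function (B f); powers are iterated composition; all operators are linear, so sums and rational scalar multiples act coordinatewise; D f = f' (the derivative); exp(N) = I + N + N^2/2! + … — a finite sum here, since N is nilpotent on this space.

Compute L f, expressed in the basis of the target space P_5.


order-1 term: 12x
the series for exp(D ∘ D) f terminates at order 1
exp(D ∘ D) f = 2x^3 + 12x + 3/2

the result is g(x) = 2x^3 + 12x + 3/2


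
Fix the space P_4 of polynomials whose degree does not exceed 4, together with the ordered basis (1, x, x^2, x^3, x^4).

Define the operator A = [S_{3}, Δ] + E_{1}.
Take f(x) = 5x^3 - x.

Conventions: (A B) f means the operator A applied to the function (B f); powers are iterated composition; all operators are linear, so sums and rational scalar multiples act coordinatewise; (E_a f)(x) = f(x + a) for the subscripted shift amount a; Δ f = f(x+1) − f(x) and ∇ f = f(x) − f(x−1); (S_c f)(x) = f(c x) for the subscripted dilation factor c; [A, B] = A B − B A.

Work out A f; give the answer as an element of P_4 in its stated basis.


the image equals g(x) = 5x^3 - 255x^2 - 346x - 124

Δ f = 15x^2 + 15x + 4
S_{3} Δ f = 135x^2 + 45x + 4
S_{3} f = 135x^3 - 3x
Δ S_{3} f = 405x^2 + 405x + 132
[S_{3}, Δ] f = -270x^2 - 360x - 128
E_{1} f = 5x^3 + 15x^2 + 14x + 4
([S_{3}, Δ] + E_{1}) f = 5x^3 - 255x^2 - 346x - 124


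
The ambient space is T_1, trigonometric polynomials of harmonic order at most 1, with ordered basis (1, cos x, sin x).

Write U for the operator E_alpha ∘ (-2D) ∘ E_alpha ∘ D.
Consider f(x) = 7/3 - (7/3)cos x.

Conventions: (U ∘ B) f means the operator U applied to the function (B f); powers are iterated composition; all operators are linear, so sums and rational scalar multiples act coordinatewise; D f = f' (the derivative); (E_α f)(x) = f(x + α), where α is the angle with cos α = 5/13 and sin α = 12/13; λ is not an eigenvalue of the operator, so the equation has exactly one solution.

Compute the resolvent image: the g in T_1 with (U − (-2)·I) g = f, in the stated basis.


write g with unknown coordinates in the stated basis and equate coefficients in (U − (-2)·I) g = f
solving from the highest basis element down gives g = 7/6 - (7/12)cos x - (7/5)sin x
check: U g = -(7/6)cos x + (14/5)sin x
so U g − (-2)·g = 7/3 - (7/3)cos x = f ✓

the image equals g(x) = 7/6 - (7/12)cos x - (7/5)sin x


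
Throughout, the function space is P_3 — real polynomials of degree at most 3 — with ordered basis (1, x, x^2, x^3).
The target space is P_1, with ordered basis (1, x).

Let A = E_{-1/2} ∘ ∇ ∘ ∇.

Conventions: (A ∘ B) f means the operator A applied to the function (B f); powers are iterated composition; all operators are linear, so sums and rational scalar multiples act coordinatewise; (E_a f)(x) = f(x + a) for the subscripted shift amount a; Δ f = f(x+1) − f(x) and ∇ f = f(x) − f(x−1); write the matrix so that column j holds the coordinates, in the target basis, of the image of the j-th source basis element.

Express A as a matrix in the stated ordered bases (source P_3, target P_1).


the matrix is [[0, 0, 2, -9]; [0, 0, 0, 6]] (rows listed top to bottom)

image of 1: 0
image of x: 0
image of x^2: 2
image of x^3: 6x - 9
each image's coordinates form column j of the matrix


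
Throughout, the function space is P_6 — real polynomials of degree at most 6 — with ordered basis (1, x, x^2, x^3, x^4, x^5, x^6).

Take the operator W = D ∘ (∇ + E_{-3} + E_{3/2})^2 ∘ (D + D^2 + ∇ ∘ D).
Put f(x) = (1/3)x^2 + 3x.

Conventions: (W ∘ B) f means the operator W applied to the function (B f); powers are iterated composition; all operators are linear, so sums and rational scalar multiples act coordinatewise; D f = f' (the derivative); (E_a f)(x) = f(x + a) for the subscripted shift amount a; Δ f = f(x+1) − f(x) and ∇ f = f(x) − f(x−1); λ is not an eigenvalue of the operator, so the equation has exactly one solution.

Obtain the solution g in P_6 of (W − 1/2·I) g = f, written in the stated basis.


g(x) = -(2/3)x^2 - 6x - 32/3

write g with unknown coordinates in the stated basis and equate coefficients in (W − 1/2·I) g = f
solving from the highest basis element down gives g = -(2/3)x^2 - 6x - 32/3
check: W g = -16/3
so W g − 1/2·g = (1/3)x^2 + 3x = f ✓


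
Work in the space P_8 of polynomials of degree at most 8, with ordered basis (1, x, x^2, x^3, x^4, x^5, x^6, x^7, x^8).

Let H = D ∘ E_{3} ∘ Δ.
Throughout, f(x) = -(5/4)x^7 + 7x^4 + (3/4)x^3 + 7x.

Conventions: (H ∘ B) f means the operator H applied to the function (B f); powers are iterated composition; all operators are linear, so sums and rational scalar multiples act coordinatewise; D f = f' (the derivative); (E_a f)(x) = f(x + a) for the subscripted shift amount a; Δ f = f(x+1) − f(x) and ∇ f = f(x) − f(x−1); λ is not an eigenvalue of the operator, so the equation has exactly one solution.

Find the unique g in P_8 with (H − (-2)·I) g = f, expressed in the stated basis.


write g with unknown coordinates in the stated basis and equate coefficients in (H − (-2)·I) g = f
solving from the highest basis element down gives g = -(5/8)x^7 + (105/8)x^5 + (3731/16)x^4 + (11903/8)x^3 + (47439/16)x^2 - (70877/8)x - 273763/8
check: H g = -(105/4)x^5 - (3675/8)x^4 - 2975x^3 - (47439/8)x^2 + (70905/4)x + 273763/4
so H g − (-2)·g = -(5/4)x^7 + 7x^4 + (3/4)x^3 + 7x = f ✓

the result is g(x) = -(5/8)x^7 + (105/8)x^5 + (3731/16)x^4 + (11903/8)x^3 + (47439/16)x^2 - (70877/8)x - 273763/8


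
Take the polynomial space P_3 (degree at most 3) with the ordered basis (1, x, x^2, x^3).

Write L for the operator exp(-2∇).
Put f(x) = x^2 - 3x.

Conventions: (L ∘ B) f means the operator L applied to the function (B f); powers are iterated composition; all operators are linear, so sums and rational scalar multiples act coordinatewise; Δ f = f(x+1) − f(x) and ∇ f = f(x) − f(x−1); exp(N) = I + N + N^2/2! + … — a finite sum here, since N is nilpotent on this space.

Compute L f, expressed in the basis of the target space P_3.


g(x) = x^2 - 7x + 12

order-1 term: -4x + 8
order-2 term: 4
the series for exp(-2∇) f terminates at order 2
exp(-2∇) f = x^2 - 7x + 12
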